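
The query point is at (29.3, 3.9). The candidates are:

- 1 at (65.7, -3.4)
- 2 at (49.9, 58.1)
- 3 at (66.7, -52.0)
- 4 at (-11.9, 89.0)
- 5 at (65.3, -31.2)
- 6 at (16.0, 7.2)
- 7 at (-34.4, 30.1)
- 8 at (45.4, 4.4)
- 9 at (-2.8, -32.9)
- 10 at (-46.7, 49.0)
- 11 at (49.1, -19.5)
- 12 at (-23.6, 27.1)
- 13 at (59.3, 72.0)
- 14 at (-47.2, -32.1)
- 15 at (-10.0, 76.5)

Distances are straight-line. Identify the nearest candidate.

6

Distances from (29.3, 3.9):
1: √((36.4)² + (-7.3)²) = √(1324.960 + 53.290) = 37.1
2: √((20.6)² + (54.2)²) = √(424.360 + 2937.640) = 58.0
3: √((37.4)² + (-55.9)²) = √(1398.760 + 3124.810) = 67.3
4: √((-41.2)² + (85.1)²) = √(1697.440 + 7242.010) = 94.5
5: √((36.0)² + (-35.1)²) = √(1296.000 + 1232.010) = 50.3
6: √((-13.3)² + (3.3)²) = √(176.890 + 10.890) = 13.7
7: √((-63.7)² + (26.2)²) = √(4057.690 + 686.440) = 68.9
8: √((16.1)² + (0.5)²) = √(259.210 + 0.250) = 16.1
9: √((-32.1)² + (-36.8)²) = √(1030.410 + 1354.240) = 48.8
10: √((-76.0)² + (45.1)²) = √(5776.000 + 2034.010) = 88.4
11: √((19.8)² + (-23.4)²) = √(392.040 + 547.560) = 30.7
12: √((-52.9)² + (23.2)²) = √(2798.410 + 538.240) = 57.8
13: √((30.0)² + (68.1)²) = √(900.000 + 4637.610) = 74.4
14: √((-76.5)² + (-36.0)²) = √(5852.250 + 1296.000) = 84.5
15: √((-39.3)² + (72.6)²) = √(1544.490 + 5270.760) = 82.6
Minimum: 6 at 13.7.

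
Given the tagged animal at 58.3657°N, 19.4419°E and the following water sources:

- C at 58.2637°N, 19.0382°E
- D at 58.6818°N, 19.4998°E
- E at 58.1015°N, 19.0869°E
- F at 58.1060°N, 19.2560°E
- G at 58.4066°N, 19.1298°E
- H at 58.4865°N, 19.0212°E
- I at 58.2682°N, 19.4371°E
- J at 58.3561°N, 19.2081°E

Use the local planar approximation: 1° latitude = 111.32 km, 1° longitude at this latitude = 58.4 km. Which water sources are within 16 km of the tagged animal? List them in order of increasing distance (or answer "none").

Distances from 58.3657°N, 19.4419°E:
C: √((-0.1020·111.32)² + (-0.4037·58.4)²) = √(128.927850 + 555.831548) = 26.1679 km
D: √((0.3161·111.32)² + (0.0579·58.4)²) = √(1238.213079 + 11.433595) = 35.3503 km
E: √((-0.2642·111.32)² + (-0.3550·58.4)²) = √(864.991863 + 429.815824) = 35.9834 km
F: √((-0.2597·111.32)² + (-0.1859·58.4)²) = √(835.776767 + 117.864895) = 30.8811 km
G: √((0.0409·111.32)² + (-0.3121·58.4)²) = √(20.729700 + 332.210406) = 18.7867 km
H: √((0.1208·111.32)² + (-0.4207·58.4)²) = √(180.834073 + 603.629864) = 28.0083 km
I: √((-0.0975·111.32)² + (-0.0048·58.4)²) = √(117.802804 + 0.078579) = 10.8573 km
J: √((-0.0096·111.32)² + (-0.2338·58.4)²) = √(1.142060 + 186.429531) = 13.6957 km
Threshold 16 km: I (10.8573 km), J (13.6957 km) are within range.

I, J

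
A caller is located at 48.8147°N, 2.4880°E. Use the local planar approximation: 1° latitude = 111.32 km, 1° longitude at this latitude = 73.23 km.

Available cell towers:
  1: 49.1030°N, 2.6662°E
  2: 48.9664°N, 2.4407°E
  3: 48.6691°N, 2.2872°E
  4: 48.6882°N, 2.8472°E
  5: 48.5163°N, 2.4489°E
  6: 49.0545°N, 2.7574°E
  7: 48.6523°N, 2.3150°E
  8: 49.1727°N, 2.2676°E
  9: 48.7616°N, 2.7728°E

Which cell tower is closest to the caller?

2

Distances from 48.8147°N, 2.4880°E:
1: 34.6452 km
2: 17.2388 km
3: 21.8845 km
4: 29.8365 km
5: 33.3411 km
6: 33.1934 km
7: 22.0755 km
8: 42.9968 km
9: 21.6774 km
Minimum: 2 at 17.2388 km.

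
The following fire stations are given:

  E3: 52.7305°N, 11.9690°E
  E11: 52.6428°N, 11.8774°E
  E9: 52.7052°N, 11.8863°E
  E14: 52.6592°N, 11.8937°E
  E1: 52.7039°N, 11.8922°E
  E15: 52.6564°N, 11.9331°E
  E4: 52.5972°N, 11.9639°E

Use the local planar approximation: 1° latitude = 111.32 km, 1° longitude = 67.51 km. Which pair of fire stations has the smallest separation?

E9 and E1

Pairwise distances:
E3–E11: 11.5565 km
E3–E9: 6.2532 km
E3–E14: 9.4255 km
E3–E1: 5.9708 km
E3–E15: 8.5975 km
E3–E4: 14.8429 km
E11–E9: 6.9723 km
E11–E14: 2.1316 km
E11–E1: 6.8746 km
E11–E15: 4.0536 km
E11–E4: 7.7375 km
E9–E14: 5.1450 km
E9–E1: 0.4238 km
E9–E15: 6.2844 km
E9–E4: 13.1144 km
E14–E1: 4.9770 km
E14–E15: 2.6781 km
E14–E4: 8.3723 km
E1–E15: 5.9652 km
E1–E4: 12.8263 km
E15–E4: 6.9104 km
Closest pair: E9–E1 at 0.4238 km.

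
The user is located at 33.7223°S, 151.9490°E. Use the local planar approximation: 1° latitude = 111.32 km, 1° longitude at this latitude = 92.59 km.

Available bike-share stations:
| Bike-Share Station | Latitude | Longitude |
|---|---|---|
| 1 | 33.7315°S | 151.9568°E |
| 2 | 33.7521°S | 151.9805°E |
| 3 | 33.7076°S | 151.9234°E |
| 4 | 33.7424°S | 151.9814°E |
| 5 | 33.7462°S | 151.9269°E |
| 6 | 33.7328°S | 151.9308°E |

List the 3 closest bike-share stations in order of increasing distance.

Distances from 33.7223°S, 151.9490°E:
1: 1.2532 km
2: 4.4171 km
3: 2.8803 km
4: 3.7425 km
5: 3.3564 km
6: 2.0508 km
Sorted: 1 (1.2532 km) < 6 (2.0508 km) < 3 (2.8803 km) < 5 (3.3564 km) < 4 (3.7425 km) < …

1, 6, 3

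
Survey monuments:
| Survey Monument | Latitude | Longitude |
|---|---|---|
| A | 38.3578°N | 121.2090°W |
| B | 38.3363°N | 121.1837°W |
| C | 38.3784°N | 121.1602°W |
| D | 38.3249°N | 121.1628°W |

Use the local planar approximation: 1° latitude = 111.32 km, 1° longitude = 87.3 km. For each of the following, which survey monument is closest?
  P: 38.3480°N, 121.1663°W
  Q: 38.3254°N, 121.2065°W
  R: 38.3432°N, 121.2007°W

P at 38.3480°N, 121.1663°W:
  A: 3.8841 km
  B: 2.0009 km
  C: 3.4258 km
  D: 2.5896 km
  → nearest: B (2.0009 km)
Q at 38.3254°N, 121.2065°W:
  A: 3.6134 km
  B: 2.3311 km
  C: 7.1517 km
  D: 3.8154 km
  → nearest: B (2.3311 km)
R at 38.3432°N, 121.2007°W:
  A: 1.7795 km
  B: 1.6711 km
  C: 5.2778 km
  D: 3.8855 km
  → nearest: B (1.6711 km)

P→B; Q→B; R→B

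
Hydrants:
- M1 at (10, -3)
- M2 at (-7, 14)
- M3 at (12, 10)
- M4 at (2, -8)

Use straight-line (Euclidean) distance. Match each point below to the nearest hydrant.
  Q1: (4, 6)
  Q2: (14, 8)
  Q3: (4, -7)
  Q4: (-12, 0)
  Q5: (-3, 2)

Q1 at (4, 6):
  M1: √((6)² + (-9)²) = √(36.000 + 81.000) = 10.8
  M2: √((-11)² + (8)²) = √(121.000 + 64.000) = 13.6
  M3: √((8)² + (4)²) = √(64.000 + 16.000) = 8.9
  M4: √((-2)² + (-14)²) = √(4.000 + 196.000) = 14.1
  → nearest: M3 (8.9)
Q2 at (14, 8):
  M1: √((-4)² + (-11)²) = √(16.000 + 121.000) = 11.7
  M2: √((-21)² + (6)²) = √(441.000 + 36.000) = 21.8
  M3: √((-2)² + (2)²) = √(4.000 + 4.000) = 2.8
  M4: √((-12)² + (-16)²) = √(144.000 + 256.000) = 20.0
  → nearest: M3 (2.8)
Q3 at (4, -7):
  M1: √((6)² + (4)²) = √(36.000 + 16.000) = 7.2
  M2: √((-11)² + (21)²) = √(121.000 + 441.000) = 23.7
  M3: √((8)² + (17)²) = √(64.000 + 289.000) = 18.8
  M4: √((-2)² + (-1)²) = √(4.000 + 1.000) = 2.2
  → nearest: M4 (2.2)
Q4 at (-12, 0):
  M1: √((22)² + (-3)²) = √(484.000 + 9.000) = 22.2
  M2: √((5)² + (14)²) = √(25.000 + 196.000) = 14.9
  M3: √((24)² + (10)²) = √(576.000 + 100.000) = 26.0
  M4: √((14)² + (-8)²) = √(196.000 + 64.000) = 16.1
  → nearest: M2 (14.9)
Q5 at (-3, 2):
  M1: √((13)² + (-5)²) = √(169.000 + 25.000) = 13.9
  M2: √((-4)² + (12)²) = √(16.000 + 144.000) = 12.6
  M3: √((15)² + (8)²) = √(225.000 + 64.000) = 17.0
  M4: √((5)² + (-10)²) = √(25.000 + 100.000) = 11.2
  → nearest: M4 (11.2)

Q1→M3; Q2→M3; Q3→M4; Q4→M2; Q5→M4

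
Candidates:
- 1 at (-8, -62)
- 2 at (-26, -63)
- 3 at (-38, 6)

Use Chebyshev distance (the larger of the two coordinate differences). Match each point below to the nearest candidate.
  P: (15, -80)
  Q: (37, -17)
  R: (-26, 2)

P→1; Q→1; R→3

P at (15, -80):
  1: max(|-23|, |18|) = 23
  2: max(|-41|, |17|) = 41
  3: max(|-53|, |86|) = 86
  → nearest: 1 (23)
Q at (37, -17):
  1: max(|-45|, |-45|) = 45
  2: max(|-63|, |-46|) = 63
  3: max(|-75|, |23|) = 75
  → nearest: 1 (45)
R at (-26, 2):
  1: max(|18|, |-64|) = 64
  2: max(|0|, |-65|) = 65
  3: max(|-12|, |4|) = 12
  → nearest: 3 (12)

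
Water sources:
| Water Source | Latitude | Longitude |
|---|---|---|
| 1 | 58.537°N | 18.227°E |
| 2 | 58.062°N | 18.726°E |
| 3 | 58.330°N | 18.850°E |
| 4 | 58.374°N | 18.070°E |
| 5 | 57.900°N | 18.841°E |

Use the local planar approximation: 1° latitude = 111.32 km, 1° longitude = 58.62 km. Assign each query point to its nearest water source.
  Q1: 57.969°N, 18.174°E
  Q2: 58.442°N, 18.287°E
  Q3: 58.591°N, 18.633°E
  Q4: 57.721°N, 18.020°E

Q1→2; Q2→1; Q3→1; Q4→5

Q1 at 57.969°N, 18.174°E:
  1: 63.306 km
  2: 33.974 km
  3: 56.438 km
  4: 45.495 km
  5: 39.847 km
  → nearest: 2 (33.974 km)
Q2 at 58.442°N, 18.287°E:
  1: 11.145 km
  2: 49.514 km
  3: 35.280 km
  4: 14.802 km
  5: 68.520 km
  → nearest: 1 (11.145 km)
Q3 at 58.591°N, 18.633°E:
  1: 24.547 km
  2: 59.140 km
  3: 31.717 km
  4: 40.899 km
  5: 77.882 km
  → nearest: 1 (24.547 km)
Q4 at 57.721°N, 18.020°E:
  1: 91.644 km
  2: 56.158 km
  3: 83.446 km
  4: 72.751 km
  5: 52.089 km
  → nearest: 5 (52.089 km)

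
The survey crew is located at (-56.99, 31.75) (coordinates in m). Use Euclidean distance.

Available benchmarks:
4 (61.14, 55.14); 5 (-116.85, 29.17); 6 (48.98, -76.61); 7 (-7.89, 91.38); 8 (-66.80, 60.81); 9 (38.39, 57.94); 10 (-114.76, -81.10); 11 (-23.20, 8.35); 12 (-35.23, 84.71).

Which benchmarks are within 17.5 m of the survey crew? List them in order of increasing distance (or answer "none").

Distances from (-56.99, 31.75):
4: √((118.13)² + (23.39)²) = √(13954.6969 + 547.0921) = 120.42 m
5: √((-59.86)² + (-2.58)²) = √(3583.2196 + 6.6564) = 59.92 m
6: √((105.97)² + (-108.36)²) = √(11229.6409 + 11741.8896) = 151.56 m
7: √((49.10)² + (59.63)²) = √(2410.8100 + 3555.7369) = 77.24 m
8: √((-9.81)² + (29.06)²) = √(96.2361 + 844.4836) = 30.67 m
9: √((95.38)² + (26.19)²) = √(9097.3444 + 685.9161) = 98.91 m
10: √((-57.77)² + (-112.85)²) = √(3337.3729 + 12735.1225) = 126.78 m
11: √((33.79)² + (-23.40)²) = √(1141.7641 + 547.5600) = 41.10 m
12: √((21.76)² + (52.96)²) = √(473.4976 + 2804.7616) = 57.26 m
Threshold 17.5 m: none within range.

none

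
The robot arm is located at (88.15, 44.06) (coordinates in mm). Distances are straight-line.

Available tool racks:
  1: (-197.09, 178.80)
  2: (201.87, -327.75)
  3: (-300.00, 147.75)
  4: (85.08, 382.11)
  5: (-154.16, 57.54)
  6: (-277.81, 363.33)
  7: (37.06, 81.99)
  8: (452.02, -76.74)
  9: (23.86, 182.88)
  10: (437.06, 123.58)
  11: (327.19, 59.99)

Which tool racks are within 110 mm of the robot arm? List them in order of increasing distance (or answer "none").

Distances from (88.15, 44.06):
1: √((-285.24)² + (134.74)²) = √(81361.8576 + 18154.8676) = 315.46 mm
2: √((113.72)² + (-371.81)²) = √(12932.2384 + 138242.6761) = 388.81 mm
3: √((-388.15)² + (103.69)²) = √(150660.4225 + 10751.6161) = 401.76 mm
4: √((-3.07)² + (338.05)²) = √(9.4249 + 114277.8025) = 338.06 mm
5: √((-242.31)² + (13.48)²) = √(58714.1361 + 181.7104) = 242.68 mm
6: √((-365.96)² + (319.27)²) = √(133926.7216 + 101933.3329) = 485.65 mm
7: √((-51.09)² + (37.93)²) = √(2610.1881 + 1438.6849) = 63.63 mm
8: √((363.87)² + (-120.80)²) = √(132401.3769 + 14592.6400) = 383.40 mm
9: √((-64.29)² + (138.82)²) = √(4133.2041 + 19270.9924) = 152.98 mm
10: √((348.91)² + (79.52)²) = √(121738.1881 + 6323.4304) = 357.86 mm
11: √((239.04)² + (15.93)²) = √(57140.1216 + 253.7649) = 239.57 mm
Threshold 110 mm: 7 (63.63 mm) is within range.

7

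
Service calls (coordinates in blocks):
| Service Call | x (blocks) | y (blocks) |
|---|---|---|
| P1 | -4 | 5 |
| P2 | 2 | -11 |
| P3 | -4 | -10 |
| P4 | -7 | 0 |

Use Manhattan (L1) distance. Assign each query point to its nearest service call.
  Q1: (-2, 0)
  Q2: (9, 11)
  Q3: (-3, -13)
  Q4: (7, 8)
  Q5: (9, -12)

Q1 at (-2, 0):
  P1: 7 blocks
  P2: 15 blocks
  P3: 12 blocks
  P4: 5 blocks
  → nearest: P4 (5 blocks)
Q2 at (9, 11):
  P1: 19 blocks
  P2: 29 blocks
  P3: 34 blocks
  P4: 27 blocks
  → nearest: P1 (19 blocks)
Q3 at (-3, -13):
  P1: 19 blocks
  P2: 7 blocks
  P3: 4 blocks
  P4: 17 blocks
  → nearest: P3 (4 blocks)
Q4 at (7, 8):
  P1: 14 blocks
  P2: 24 blocks
  P3: 29 blocks
  P4: 22 blocks
  → nearest: P1 (14 blocks)
Q5 at (9, -12):
  P1: 30 blocks
  P2: 8 blocks
  P3: 15 blocks
  P4: 28 blocks
  → nearest: P2 (8 blocks)

Q1→P4; Q2→P1; Q3→P3; Q4→P1; Q5→P2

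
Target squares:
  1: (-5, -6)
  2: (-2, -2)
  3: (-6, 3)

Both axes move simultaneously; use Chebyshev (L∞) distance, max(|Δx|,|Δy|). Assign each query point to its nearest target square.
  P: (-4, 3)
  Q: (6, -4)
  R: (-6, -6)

P at (-4, 3):
  1: 9
  2: 5
  3: 2
  → nearest: 3 (2)
Q at (6, -4):
  1: 11
  2: 8
  3: 12
  → nearest: 2 (8)
R at (-6, -6):
  1: 1
  2: 4
  3: 9
  → nearest: 1 (1)

P→3; Q→2; R→1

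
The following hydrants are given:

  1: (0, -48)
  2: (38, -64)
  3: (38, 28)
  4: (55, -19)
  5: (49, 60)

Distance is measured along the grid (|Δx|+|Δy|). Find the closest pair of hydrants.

3 and 5

Pairwise distances:
1–2: |38| + |-16| = 38 + 16 = 54
1–3: |38| + |76| = 38 + 76 = 114
1–4: |55| + |29| = 55 + 29 = 84
1–5: |49| + |108| = 49 + 108 = 157
2–3: |0| + |92| = 0 + 92 = 92
2–4: |17| + |45| = 17 + 45 = 62
2–5: |11| + |124| = 11 + 124 = 135
3–4: |17| + |-47| = 17 + 47 = 64
3–5: |11| + |32| = 11 + 32 = 43
4–5: |-6| + |79| = 6 + 79 = 85
Closest pair: 3–5 at 43.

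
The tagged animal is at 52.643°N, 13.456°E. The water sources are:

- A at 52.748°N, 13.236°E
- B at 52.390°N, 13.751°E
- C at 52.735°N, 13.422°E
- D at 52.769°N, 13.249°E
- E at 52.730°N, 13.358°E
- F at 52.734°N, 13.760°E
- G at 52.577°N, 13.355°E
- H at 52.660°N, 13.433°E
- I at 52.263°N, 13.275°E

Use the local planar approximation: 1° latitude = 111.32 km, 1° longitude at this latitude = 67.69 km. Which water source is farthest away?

Distances from 52.643°N, 13.456°E:
A: √((0.105·111.32)² + (-0.220·67.69)²) = √(136.62337 + 221.76571) = 18.931 km
B: √((-0.253·111.32)² + (0.295·67.69)²) = √(793.20864 + 398.74299) = 34.525 km
C: √((0.092·111.32)² + (-0.034·67.69)²) = √(104.88709 + 5.29672) = 10.497 km
D: √((0.126·111.32)² + (-0.207·67.69)²) = √(196.73765 + 196.33138) = 19.826 km
E: √((0.087·111.32)² + (-0.098·67.69)²) = √(93.79613 + 44.00491) = 11.739 km
F: √((0.091·111.32)² + (0.304·67.69)²) = √(102.61933 + 423.44421) = 22.936 km
G: √((-0.066·111.32)² + (-0.101·67.69)²) = √(53.98017 + 46.74033) = 10.036 km
H: √((0.017·111.32)² + (-0.023·67.69)²) = √(3.58133 + 2.42384) = 2.451 km
I: √((-0.380·111.32)² + (-0.181·67.69)²) = √(1789.42536 + 150.10881) = 44.040 km
Maximum: I at 44.040 km.

I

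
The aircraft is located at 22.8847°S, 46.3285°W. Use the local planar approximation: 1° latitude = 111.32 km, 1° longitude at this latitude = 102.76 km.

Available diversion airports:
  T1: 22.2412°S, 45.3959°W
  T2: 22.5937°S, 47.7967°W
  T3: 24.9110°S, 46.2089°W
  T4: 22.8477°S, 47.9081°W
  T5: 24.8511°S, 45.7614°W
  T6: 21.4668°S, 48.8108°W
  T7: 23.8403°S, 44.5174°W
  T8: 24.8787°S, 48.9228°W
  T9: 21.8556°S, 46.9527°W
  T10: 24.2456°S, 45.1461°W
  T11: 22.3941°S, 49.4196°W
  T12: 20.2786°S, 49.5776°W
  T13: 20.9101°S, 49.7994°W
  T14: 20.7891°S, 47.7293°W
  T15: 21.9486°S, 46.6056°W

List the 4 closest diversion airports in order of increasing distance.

Distances from 22.8847°S, 46.3285°W:
T1: √((0.6435·111.32)² + (0.9326·102.76)²) = √(5131.490129 + 9184.150956) = 119.6480 km
T2: √((0.2910·111.32)² + (-1.4682·102.76)²) = √(1049.379011 + 22762.430389) = 154.3108 km
T3: √((-2.0263·111.32)² + (0.1196·102.76)²) = √(50880.794501 + 151.046460) = 225.9023 km
T4: √((0.0370·111.32)² + (-1.5796·102.76)²) = √(16.964843 + 26347.683710) = 162.3719 km
T5: √((-1.9664·111.32)² + (0.5671·102.76)²) = √(47917.055895 + 3395.998469) = 226.5238 km
T6: √((1.4179·111.32)² + (-2.4823·102.76)²) = √(24913.663847 + 65066.392065) = 299.9668 km
T7: √((-0.9556·111.32)² + (1.8111·102.76)²) = √(11316.149529 + 34636.424394) = 214.3655 km
T8: √((-1.9940·111.32)² + (-2.5943·102.76)²) = √(49271.604300 + 71070.370992) = 346.9034 km
T9: √((1.0291·111.32)² + (-0.6242·102.76)²) = √(13123.858878 + 4114.297766) = 131.2942 km
T10: √((-1.3609·111.32)² + (1.1824·102.76)²) = √(22950.852585 + 14763.082044) = 194.2008 km
T11: √((0.4906·111.32)² + (-3.0911·102.76)²) = √(2982.644431 + 100896.081864) = 322.3022 km
T12: √((2.6061·111.32)² + (-3.2491·102.76)²) = √(84164.422493 + 111474.195690) = 442.3105 km
T13: √((1.9746·111.32)² + (-3.4709·102.76)²) = √(48317.522847 + 127213.263485) = 418.9639 km
T14: √((2.0956·111.32)² + (-1.4008·102.76)²) = √(54420.581104 + 20720.510798) = 274.1188 km
T15: √((0.9361·111.32)² + (-0.2771·102.76)²) = √(10859.026321 + 810.814007) = 108.0270 km
Sorted: T15 (108.0270 km) < T1 (119.6480 km) < T9 (131.2942 km) < T2 (154.3108 km) < T4 (162.3719 km) < T10 (194.2008 km) < …

T15, T1, T9, T2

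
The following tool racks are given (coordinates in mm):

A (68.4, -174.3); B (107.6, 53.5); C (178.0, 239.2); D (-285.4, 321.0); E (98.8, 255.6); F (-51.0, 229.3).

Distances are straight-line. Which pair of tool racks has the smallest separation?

Pairwise distances:
A–B: 231.1 mm
A–C: 427.8 mm
A–D: 608.7 mm
A–E: 431.0 mm
A–F: 420.9 mm
B–C: 198.6 mm
B–D: 475.4 mm
B–E: 202.3 mm
B–F: 236.8 mm
C–D: 470.6 mm
C–E: 80.9 mm
C–F: 229.2 mm
D–E: 389.7 mm
D–F: 251.7 mm
E–F: 152.1 mm
Closest pair: C–E at 80.9 mm.

C and E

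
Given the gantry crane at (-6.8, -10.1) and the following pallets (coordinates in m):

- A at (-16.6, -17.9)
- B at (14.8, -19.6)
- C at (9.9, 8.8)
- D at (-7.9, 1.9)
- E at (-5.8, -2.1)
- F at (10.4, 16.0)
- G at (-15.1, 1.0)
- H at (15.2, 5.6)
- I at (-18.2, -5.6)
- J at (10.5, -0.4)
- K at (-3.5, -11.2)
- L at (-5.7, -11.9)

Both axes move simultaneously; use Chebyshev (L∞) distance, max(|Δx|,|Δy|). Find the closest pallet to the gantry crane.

Distances from (-6.8, -10.1):
A: max(|-9.8|, |-7.8|) = 9.8 m
B: max(|21.6|, |-9.5|) = 21.6 m
C: max(|16.7|, |18.9|) = 18.9 m
D: max(|-1.1|, |12.0|) = 12.0 m
E: max(|1.0|, |8.0|) = 8.0 m
F: max(|17.2|, |26.1|) = 26.1 m
G: max(|-8.3|, |11.1|) = 11.1 m
H: max(|22.0|, |15.7|) = 22.0 m
I: max(|-11.4|, |4.5|) = 11.4 m
J: max(|17.3|, |9.7|) = 17.3 m
K: max(|3.3|, |-1.1|) = 3.3 m
L: max(|1.1|, |-1.8|) = 1.8 m
Minimum: L at 1.8 m.

L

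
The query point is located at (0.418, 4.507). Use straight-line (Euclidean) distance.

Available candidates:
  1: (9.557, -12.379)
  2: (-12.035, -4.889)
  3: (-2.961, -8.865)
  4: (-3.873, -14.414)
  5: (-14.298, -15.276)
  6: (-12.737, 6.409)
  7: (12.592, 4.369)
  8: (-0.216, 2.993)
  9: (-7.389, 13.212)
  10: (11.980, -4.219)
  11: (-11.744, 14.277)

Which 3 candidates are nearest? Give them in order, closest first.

8, 9, 7

Distances from (0.418, 4.507):
1: √((9.139)² + (-16.886)²) = √(83.521321 + 285.136996) = 19.2005
2: √((-12.453)² + (-9.396)²) = √(155.077209 + 88.284816) = 15.6001
3: √((-3.379)² + (-13.372)²) = √(11.417641 + 178.810384) = 13.7923
4: √((-4.291)² + (-18.921)²) = √(18.412681 + 358.004241) = 19.4015
5: √((-14.716)² + (-19.783)²) = √(216.560656 + 391.367089) = 24.6562
6: √((-13.155)² + (1.902)²) = √(173.054025 + 3.617604) = 13.2918
7: √((12.174)² + (-0.138)²) = √(148.206276 + 0.019044) = 12.1748
8: √((-0.634)² + (-1.514)²) = √(0.401956 + 2.292196) = 1.6414
9: √((-7.807)² + (8.705)²) = √(60.949249 + 75.777025) = 11.6930
10: √((11.562)² + (-8.726)²) = √(133.679844 + 76.143076) = 14.4853
11: √((-12.162)² + (9.770)²) = √(147.914244 + 95.452900) = 15.6002
Sorted: 8 (1.6414) < 9 (11.6930) < 7 (12.1748) < 6 (13.2918) < 3 (13.7923) < …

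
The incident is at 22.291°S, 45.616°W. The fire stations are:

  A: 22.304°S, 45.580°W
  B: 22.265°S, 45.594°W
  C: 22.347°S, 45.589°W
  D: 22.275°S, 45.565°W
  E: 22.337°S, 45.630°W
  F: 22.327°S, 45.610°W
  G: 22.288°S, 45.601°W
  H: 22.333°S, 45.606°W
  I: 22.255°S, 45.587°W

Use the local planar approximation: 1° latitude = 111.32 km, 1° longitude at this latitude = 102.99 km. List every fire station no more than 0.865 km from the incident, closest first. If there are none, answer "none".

Distances from 22.291°S, 45.616°W:
A: √((-0.013·111.32)² + (0.036·102.99)²) = √(2.09427 + 13.74659) = 3.980 km
B: √((0.026·111.32)² + (0.022·102.99)²) = √(8.37709 + 5.13376) = 3.676 km
C: √((-0.056·111.32)² + (0.027·102.99)²) = √(38.86176 + 7.73246) = 6.826 km
D: √((0.016·111.32)² + (0.051·102.99)²) = √(3.17239 + 27.58865) = 5.546 km
E: √((-0.046·111.32)² + (-0.014·102.99)²) = √(26.22177 + 2.07896) = 5.320 km
F: √((-0.036·111.32)² + (0.006·102.99)²) = √(16.06022 + 0.38185) = 4.055 km
G: √((0.003·111.32)² + (0.015·102.99)²) = √(0.11153 + 2.38656) = 1.581 km
H: √((-0.042·111.32)² + (0.010·102.99)²) = √(21.85974 + 1.06069) = 4.788 km
I: √((0.036·111.32)² + (0.029·102.99)²) = √(16.06022 + 8.92044) = 4.998 km
Threshold 0.865 km: none within range.

none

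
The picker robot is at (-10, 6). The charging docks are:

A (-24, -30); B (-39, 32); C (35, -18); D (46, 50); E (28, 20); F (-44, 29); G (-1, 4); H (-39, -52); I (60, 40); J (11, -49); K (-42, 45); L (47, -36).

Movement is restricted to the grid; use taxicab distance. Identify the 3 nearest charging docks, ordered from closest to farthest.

Distances from (-10, 6):
A: |-14| + |-36| = 14 + 36 = 50
B: |-29| + |26| = 29 + 26 = 55
C: |45| + |-24| = 45 + 24 = 69
D: |56| + |44| = 56 + 44 = 100
E: |38| + |14| = 38 + 14 = 52
F: |-34| + |23| = 34 + 23 = 57
G: |9| + |-2| = 9 + 2 = 11
H: |-29| + |-58| = 29 + 58 = 87
I: |70| + |34| = 70 + 34 = 104
J: |21| + |-55| = 21 + 55 = 76
K: |-32| + |39| = 32 + 39 = 71
L: |57| + |-42| = 57 + 42 = 99
Sorted: G (11) < A (50) < E (52) < B (55) < F (57) < …

G, A, E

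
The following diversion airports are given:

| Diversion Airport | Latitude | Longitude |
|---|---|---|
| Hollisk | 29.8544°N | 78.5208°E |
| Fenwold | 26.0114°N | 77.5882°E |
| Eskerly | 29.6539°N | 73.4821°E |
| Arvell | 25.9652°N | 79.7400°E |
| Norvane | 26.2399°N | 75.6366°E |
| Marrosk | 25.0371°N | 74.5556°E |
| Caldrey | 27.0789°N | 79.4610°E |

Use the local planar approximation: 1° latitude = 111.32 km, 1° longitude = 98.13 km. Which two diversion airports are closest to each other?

Pairwise distances:
Hollisk–Fenwold: √((-3.8430·111.32)² + (-0.9326·98.13)²) = √(183015.201464 + 8375.185211) = 437.4819 km
Hollisk–Eskerly: √((-0.2005·111.32)² + (-5.0387·98.13)²) = √(498.167223 + 244478.459802) = 494.9511 km
Hollisk–Arvell: √((-3.8892·111.32)² + (1.2192·98.13)²) = √(187442.017248 + 14313.752571) = 449.1723 km
Hollisk–Norvane: √((-3.6145·111.32)² + (-2.8842·98.13)²) = √(161898.510618 + 80104.025741) = 491.9375 km
Hollisk–Marrosk: √((-4.8173·111.32)² + (-3.9652·98.13)²) = √(287576.756750 + 151402.760169) = 662.5553 km
Hollisk–Caldrey: √((-2.7755·111.32)² + (0.9402·98.13)²) = √(95461.632862 + 8512.244537) = 322.4498 km
Fenwold–Eskerly: √((3.6425·111.32)² + (-4.1061·98.13)²) = √(164416.544386 + 162353.868638) = 571.6384 km
Fenwold–Arvell: √((-0.0462·111.32)² + (2.1518·98.13)²) = √(26.450284 + 44586.912926) = 211.2188 km
Fenwold–Norvane: √((0.2285·111.32)² + (-1.9516·98.13)²) = √(647.021637 + 36676.274674) = 193.1924 km
Fenwold–Marrosk: √((-0.9743·111.32)² + (-3.0326·98.13)²) = √(11763.371167 + 88559.235538) = 316.7374 km
Fenwold–Caldrey: √((1.0675·111.32)² + (1.8728·98.13)²) = √(14121.543323 + 33774.303296) = 218.8512 km
Eskerly–Arvell: √((-3.6887·111.32)² + (6.2579·98.13)²) = √(168613.780861 + 377103.736452) = 738.7270 km
Eskerly–Norvane: √((-3.4140·111.32)² + (2.1545·98.13)²) = √(144435.326960 + 44698.875183) = 434.8956 km
Eskerly–Marrosk: √((-4.6168·111.32)² + (1.0735·98.13)²) = √(264136.560272 + 11097.053894) = 524.6271 km
Eskerly–Caldrey: √((-2.5750·111.32)² + (5.9789·98.13)²) = √(82167.649201 + 344227.986933) = 652.9898 km
Arvell–Norvane: √((0.2747·111.32)² + (-4.1034·98.13)²) = √(935.112181 + 162140.424580) = 403.8261 km
Arvell–Marrosk: √((-0.9281·111.32)² + (-5.1844·98.13)²) = √(10674.214866 + 258821.650033) = 519.1299 km
Arvell–Caldrey: √((1.1137·111.32)² + (-0.2790·98.13)²) = √(15370.317357 + 749.569668) = 126.9641 km
Norvane–Marrosk: √((-1.2028·111.32)² + (-1.0810·98.13)²) = √(17928.057407 + 11252.654527) = 170.8236 km
Norvane–Caldrey: √((0.8390·111.32)² + (3.8244·98.13)²) = √(8723.089270 + 140841.362158) = 386.7356 km
Marrosk–Caldrey: √((2.0418·111.32)² + (4.9054·98.13)²) = √(51662.187856 + 231714.094341) = 532.3310 km
Closest pair: Arvell–Caldrey at 126.9641 km.

Arvell and Caldrey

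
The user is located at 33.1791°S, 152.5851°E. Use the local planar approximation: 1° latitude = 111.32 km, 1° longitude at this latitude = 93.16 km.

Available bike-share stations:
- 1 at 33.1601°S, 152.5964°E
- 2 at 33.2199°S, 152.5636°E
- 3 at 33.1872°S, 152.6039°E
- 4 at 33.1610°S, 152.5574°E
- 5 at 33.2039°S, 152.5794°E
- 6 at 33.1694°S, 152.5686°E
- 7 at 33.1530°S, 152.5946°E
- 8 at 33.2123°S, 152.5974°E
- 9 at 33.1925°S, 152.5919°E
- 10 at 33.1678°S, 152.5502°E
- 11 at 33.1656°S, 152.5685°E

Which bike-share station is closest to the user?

9

Distances from 33.1791°S, 152.5851°E:
1: 2.3626 km
2: 4.9639 km
3: 1.9699 km
4: 3.2740 km
5: 2.8113 km
6: 1.8785 km
7: 3.0373 km
8: 3.8694 km
9: 1.6206 km
10: 3.4861 km
11: 2.1564 km
Minimum: 9 at 1.6206 km.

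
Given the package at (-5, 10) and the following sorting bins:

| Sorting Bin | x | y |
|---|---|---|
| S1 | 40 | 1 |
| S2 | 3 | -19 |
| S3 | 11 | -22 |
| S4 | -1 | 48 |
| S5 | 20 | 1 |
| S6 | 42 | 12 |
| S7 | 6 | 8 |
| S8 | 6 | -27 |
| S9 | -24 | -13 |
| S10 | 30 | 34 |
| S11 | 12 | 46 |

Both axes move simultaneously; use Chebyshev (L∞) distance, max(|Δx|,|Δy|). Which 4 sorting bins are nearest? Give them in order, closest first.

S7, S9, S5, S2

Distances from (-5, 10):
S1: max(|45|, |-9|) = 45
S2: max(|8|, |-29|) = 29
S3: max(|16|, |-32|) = 32
S4: max(|4|, |38|) = 38
S5: max(|25|, |-9|) = 25
S6: max(|47|, |2|) = 47
S7: max(|11|, |-2|) = 11
S8: max(|11|, |-37|) = 37
S9: max(|-19|, |-23|) = 23
S10: max(|35|, |24|) = 35
S11: max(|17|, |36|) = 36
Sorted: S7 (11) < S9 (23) < S5 (25) < S2 (29) < S3 (32) < S10 (35) < …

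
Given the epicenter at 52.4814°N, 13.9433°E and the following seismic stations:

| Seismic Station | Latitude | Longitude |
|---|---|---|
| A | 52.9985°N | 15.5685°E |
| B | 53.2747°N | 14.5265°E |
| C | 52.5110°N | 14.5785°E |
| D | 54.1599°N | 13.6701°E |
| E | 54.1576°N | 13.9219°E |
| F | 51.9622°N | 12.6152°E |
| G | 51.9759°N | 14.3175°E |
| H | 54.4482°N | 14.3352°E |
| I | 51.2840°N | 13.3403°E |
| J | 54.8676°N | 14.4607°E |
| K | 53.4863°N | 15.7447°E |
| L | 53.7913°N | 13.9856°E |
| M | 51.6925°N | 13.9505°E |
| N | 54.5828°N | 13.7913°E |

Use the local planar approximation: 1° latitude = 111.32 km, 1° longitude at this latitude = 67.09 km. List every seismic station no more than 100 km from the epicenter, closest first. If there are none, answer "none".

Distances from 52.4814°N, 13.9433°E:
A: 123.2969 km
B: 96.5898 km
C: 42.7428 km
D: 187.7475 km
E: 186.6001 km
F: 106.2061 km
G: 61.6184 km
H: 220.5172 km
I: 139.2985 km
J: 267.8903 km
K: 164.6816 km
L: 145.8457 km
M: 87.8217 km
N: 234.1500 km
Threshold 100 km: C (42.7428 km), G (61.6184 km), M (87.8217 km), B (96.5898 km) are within range.

C, G, M, B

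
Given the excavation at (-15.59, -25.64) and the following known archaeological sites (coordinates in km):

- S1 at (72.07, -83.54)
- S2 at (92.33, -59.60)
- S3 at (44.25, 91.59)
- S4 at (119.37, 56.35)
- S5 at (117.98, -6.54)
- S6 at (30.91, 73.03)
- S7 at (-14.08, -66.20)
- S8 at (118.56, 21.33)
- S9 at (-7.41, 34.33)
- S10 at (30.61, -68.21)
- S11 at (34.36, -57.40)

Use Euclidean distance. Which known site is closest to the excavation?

S7

Distances from (-15.59, -25.64):
S1: √((87.66)² + (-57.90)²) = √(7684.2756 + 3352.4100) = 105.06 km
S2: √((107.92)² + (-33.96)²) = √(11646.7264 + 1153.2816) = 113.14 km
S3: √((59.84)² + (117.23)²) = √(3580.8256 + 13742.8729) = 131.62 km
S4: √((134.96)² + (81.99)²) = √(18214.2016 + 6722.3601) = 157.91 km
S5: √((133.57)² + (19.10)²) = √(17840.9449 + 364.8100) = 134.93 km
S6: √((46.50)² + (98.67)²) = √(2162.2500 + 9735.7689) = 109.08 km
S7: √((1.51)² + (-40.56)²) = √(2.2801 + 1645.1136) = 40.59 km
S8: √((134.15)² + (46.97)²) = √(17996.2225 + 2206.1809) = 142.14 km
S9: √((8.18)² + (59.97)²) = √(66.9124 + 3596.4009) = 60.53 km
S10: √((46.20)² + (-42.57)²) = √(2134.4400 + 1812.2049) = 62.82 km
S11: √((49.95)² + (-31.76)²) = √(2495.0025 + 1008.6976) = 59.19 km
Minimum: S7 at 40.59 km.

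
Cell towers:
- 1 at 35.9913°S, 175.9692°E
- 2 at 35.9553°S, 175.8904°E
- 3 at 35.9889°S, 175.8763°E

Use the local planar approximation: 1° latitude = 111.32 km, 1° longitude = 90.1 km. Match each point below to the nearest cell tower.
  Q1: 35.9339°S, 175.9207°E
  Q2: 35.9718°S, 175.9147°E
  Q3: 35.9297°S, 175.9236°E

Q1→2; Q2→2; Q3→2

Q1 at 35.9339°S, 175.9207°E:
  1: √((-0.0574·111.32)² + (0.0485·90.1)²) = √(40.829135 + 19.095589) = 7.7411 km
  2: √((-0.0214·111.32)² + (-0.0303·90.1)²) = √(5.675106 + 7.453064) = 3.6233 km
  3: √((-0.0550·111.32)² + (-0.0444·90.1)²) = √(37.486231 + 16.003520) = 7.3137 km
  → nearest: 2 (3.6233 km)
Q2 at 35.9718°S, 175.9147°E:
  1: √((-0.0195·111.32)² + (0.0545·90.1)²) = √(4.712112 + 24.112519) = 5.3689 km
  2: √((0.0165·111.32)² + (-0.0243·90.1)²) = √(3.373761 + 4.793604) = 2.8579 km
  3: √((-0.0171·111.32)² + (-0.0384·90.1)²) = √(3.623586 + 11.970493) = 3.9489 km
  → nearest: 2 (2.8579 km)
Q3 at 35.9297°S, 175.9236°E:
  1: √((-0.0616·111.32)² + (0.0456·90.1)²) = √(47.022728 + 16.880265) = 7.9939 km
  2: √((-0.0256·111.32)² + (-0.0332·90.1)²) = √(8.121314 + 8.947995) = 4.1315 km
  3: √((-0.0592·111.32)² + (-0.0473·90.1)²) = √(43.429998 + 18.162343) = 7.8481 km
  → nearest: 2 (4.1315 km)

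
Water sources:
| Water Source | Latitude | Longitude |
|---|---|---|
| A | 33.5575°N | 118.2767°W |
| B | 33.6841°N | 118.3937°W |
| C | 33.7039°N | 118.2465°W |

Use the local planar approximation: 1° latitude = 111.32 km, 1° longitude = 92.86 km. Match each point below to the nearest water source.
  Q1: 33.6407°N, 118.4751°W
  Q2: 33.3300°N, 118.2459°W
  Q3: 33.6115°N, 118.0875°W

Q1 at 33.6407°N, 118.4751°W:
  A: √((-0.0832·111.32)² + (0.1984·92.86)²) = √(85.781384 + 339.422552) = 20.6205 km
  B: √((0.0434·111.32)² + (0.0814·92.86)²) = √(23.341344 + 57.135518) = 8.9709 km
  C: √((0.0632·111.32)² + (0.2286·92.86)²) = √(49.497191 + 450.619323) = 22.3633 km
  → nearest: B (8.9709 km)
Q2 at 33.3300°N, 118.2459°W:
  A: √((0.2275·111.32)² + (-0.0308·92.86)²) = √(641.370820 + 8.180103) = 25.4863 km
  B: √((0.3541·111.32)² + (-0.1478·92.86)²) = √(1553.811205 + 188.367610) = 41.7394 km
  C: √((0.3739·111.32)² + (-0.0006·92.86)²) = √(1732.436502 + 0.003104) = 41.6226 km
  → nearest: A (25.4863 km)
Q3 at 33.6115°N, 118.0875°W:
  A: √((-0.0540·111.32)² + (-0.1892·92.86)²) = √(36.135487 + 308.673696) = 18.5690 km
  B: √((0.0726·111.32)² + (-0.3062·92.86)²) = √(65.316008 + 808.477115) = 29.5600 km
  C: √((0.0924·111.32)² + (-0.1590·92.86)²) = √(105.801138 + 217.997547) = 17.9944 km
  → nearest: C (17.9944 km)

Q1→B; Q2→A; Q3→C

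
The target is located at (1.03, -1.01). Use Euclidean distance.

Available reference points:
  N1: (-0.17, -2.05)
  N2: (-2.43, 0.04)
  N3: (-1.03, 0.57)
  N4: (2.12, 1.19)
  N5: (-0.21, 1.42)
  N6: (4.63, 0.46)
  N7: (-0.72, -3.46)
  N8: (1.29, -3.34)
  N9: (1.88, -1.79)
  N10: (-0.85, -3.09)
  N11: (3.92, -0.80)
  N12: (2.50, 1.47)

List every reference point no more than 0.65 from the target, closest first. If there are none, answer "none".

none

Distances from (1.03, -1.01):
N1: √((-1.20)² + (-1.04)²) = √(1.4400 + 1.0816) = 1.59
N2: √((-3.46)² + (1.05)²) = √(11.9716 + 1.1025) = 3.62
N3: √((-2.06)² + (1.58)²) = √(4.2436 + 2.4964) = 2.60
N4: √((1.09)² + (2.20)²) = √(1.1881 + 4.8400) = 2.46
N5: √((-1.24)² + (2.43)²) = √(1.5376 + 5.9049) = 2.73
N6: √((3.60)² + (1.47)²) = √(12.9600 + 2.1609) = 3.89
N7: √((-1.75)² + (-2.45)²) = √(3.0625 + 6.0025) = 3.01
N8: √((0.26)² + (-2.33)²) = √(0.0676 + 5.4289) = 2.34
N9: √((0.85)² + (-0.78)²) = √(0.7225 + 0.6084) = 1.15
N10: √((-1.88)² + (-2.08)²) = √(3.5344 + 4.3264) = 2.80
N11: √((2.89)² + (0.21)²) = √(8.3521 + 0.0441) = 2.90
N12: √((1.47)² + (2.48)²) = √(2.1609 + 6.1504) = 2.88
Threshold 0.65: none within range.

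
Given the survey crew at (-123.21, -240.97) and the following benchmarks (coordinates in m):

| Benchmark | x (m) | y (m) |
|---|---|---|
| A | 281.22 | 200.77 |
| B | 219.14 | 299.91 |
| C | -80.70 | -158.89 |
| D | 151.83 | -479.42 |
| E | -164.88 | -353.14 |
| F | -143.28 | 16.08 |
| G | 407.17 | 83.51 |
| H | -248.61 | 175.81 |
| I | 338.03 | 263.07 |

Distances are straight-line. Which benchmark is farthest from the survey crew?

I

Distances from (-123.21, -240.97):
A: 598.91 m
B: 640.12 m
C: 92.43 m
D: 364.01 m
E: 119.66 m
F: 257.83 m
G: 621.76 m
H: 435.24 m
I: 683.23 m
Maximum: I at 683.23 m.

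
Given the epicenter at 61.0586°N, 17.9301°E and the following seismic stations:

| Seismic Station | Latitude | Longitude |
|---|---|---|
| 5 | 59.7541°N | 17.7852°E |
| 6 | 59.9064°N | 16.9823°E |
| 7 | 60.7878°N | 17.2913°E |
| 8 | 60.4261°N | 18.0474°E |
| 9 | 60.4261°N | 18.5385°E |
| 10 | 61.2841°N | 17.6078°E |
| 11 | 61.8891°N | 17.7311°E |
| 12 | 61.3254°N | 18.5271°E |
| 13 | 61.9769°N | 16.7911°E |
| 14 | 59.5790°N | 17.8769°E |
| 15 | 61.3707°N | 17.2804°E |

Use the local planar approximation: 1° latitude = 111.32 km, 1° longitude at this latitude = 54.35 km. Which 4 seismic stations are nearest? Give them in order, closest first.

Distances from 61.0586°N, 17.9301°E:
5: √((-1.3045·111.32)² + (-0.1449·54.35)²) = √(21087.959663 + 62.020586) = 145.4303 km
6: √((-1.1522·111.32)² + (-0.9478·54.35)²) = √(16451.372543 + 2653.581957) = 138.2207 km
7: √((-0.2708·111.32)² + (-0.6388·54.35)²) = √(908.748517 + 1205.393685) = 45.9798 km
8: √((-0.6325·111.32)² + (0.1173·54.35)²) = √(4957.554018 + 40.643876) = 70.6979 km
9: √((-0.6325·111.32)² + (0.6084·54.35)²) = √(4957.554018 + 1093.396068) = 77.7879 km
10: √((0.2255·111.32)² + (-0.3223·54.35)²) = √(630.143539 + 306.845464) = 30.6103 km
11: √((0.8305·111.32)² + (-0.1990·54.35)²) = √(8547.235476 + 116.978285) = 93.0818 km
12: √((0.2668·111.32)² + (0.5970·54.35)²) = √(882.100454 + 1052.804564) = 43.9876 km
13: √((0.9183·111.32)² + (-1.1390·54.35)²) = √(10449.982519 + 3832.185692) = 119.5080 km
14: √((-1.4796·111.32)² + (-0.0532·54.35)²) = √(27129.078399 + 8.360310) = 164.7344 km
15: √((0.3121·111.32)² + (-0.6497·54.35)²) = √(1207.074103 + 1246.880492) = 49.5374 km
Sorted: 10 (30.6103 km) < 12 (43.9876 km) < 7 (45.9798 km) < 15 (49.5374 km) < 8 (70.6979 km) < 9 (77.7879 km) < …

10, 12, 7, 15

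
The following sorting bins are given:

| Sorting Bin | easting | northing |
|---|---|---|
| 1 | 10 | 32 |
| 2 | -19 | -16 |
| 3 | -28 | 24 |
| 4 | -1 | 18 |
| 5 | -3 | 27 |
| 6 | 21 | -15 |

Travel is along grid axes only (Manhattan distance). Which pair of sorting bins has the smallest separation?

Pairwise distances:
4–5: |-2| + |9| = 2 + 9 = 11
1–5: |-13| + |-5| = 13 + 5 = 18
1–4: |-11| + |-14| = 11 + 14 = 25
3–5: |25| + |3| = 25 + 3 = 28
3–4: |27| + |-6| = 27 + 6 = 33
2–6: |40| + |1| = 40 + 1 = 41
1–3: |-38| + |-8| = 38 + 8 = 46
2–3: |-9| + |40| = 9 + 40 = 49
2–4: |18| + |34| = 18 + 34 = 52
4–6: |22| + |-33| = 22 + 33 = 55
1–6: |11| + |-47| = 11 + 47 = 58
2–5: |16| + |43| = 16 + 43 = 59
5–6: |24| + |-42| = 24 + 42 = 66
1–2: |-29| + |-48| = 29 + 48 = 77
3–6: |49| + |-39| = 49 + 39 = 88
Closest pair: 4–5 at 11.

4 and 5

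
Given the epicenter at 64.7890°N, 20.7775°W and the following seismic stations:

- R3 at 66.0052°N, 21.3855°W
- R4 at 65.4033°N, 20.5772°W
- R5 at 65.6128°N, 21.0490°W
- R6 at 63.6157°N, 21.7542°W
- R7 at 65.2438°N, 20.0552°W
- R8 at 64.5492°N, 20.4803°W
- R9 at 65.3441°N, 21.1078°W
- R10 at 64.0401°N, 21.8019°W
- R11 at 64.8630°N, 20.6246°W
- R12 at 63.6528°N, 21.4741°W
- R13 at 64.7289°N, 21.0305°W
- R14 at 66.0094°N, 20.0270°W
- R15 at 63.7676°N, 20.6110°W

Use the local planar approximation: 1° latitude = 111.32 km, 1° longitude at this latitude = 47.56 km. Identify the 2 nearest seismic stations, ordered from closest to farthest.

Distances from 64.7890°N, 20.7775°W:
R3: 138.4410 km
R4: 69.0442 km
R5: 92.6100 km
R6: 138.6261 km
R7: 61.1827 km
R8: 30.2058 km
R9: 63.7592 km
R10: 96.5600 km
R11: 10.9882 km
R12: 130.7488 km
R13: 13.7676 km
R14: 140.4657 km
R15: 113.9777 km
Sorted: R11 (10.9882 km) < R13 (13.7676 km) < R8 (30.2058 km) < R7 (61.1827 km) < …

R11, R13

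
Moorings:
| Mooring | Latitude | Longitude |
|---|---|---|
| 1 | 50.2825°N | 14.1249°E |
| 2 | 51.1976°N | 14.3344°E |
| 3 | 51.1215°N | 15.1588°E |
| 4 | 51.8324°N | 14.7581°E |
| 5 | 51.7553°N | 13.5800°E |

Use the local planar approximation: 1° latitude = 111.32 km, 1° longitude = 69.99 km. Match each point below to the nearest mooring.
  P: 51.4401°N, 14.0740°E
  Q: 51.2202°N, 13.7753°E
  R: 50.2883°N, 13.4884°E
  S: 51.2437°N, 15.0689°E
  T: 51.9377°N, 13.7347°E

P→2; Q→2; R→1; S→3; T→5

P at 51.4401°N, 14.0740°E:
  1: 128.9133 km
  2: 32.5715 km
  3: 83.8004 km
  4: 64.8047 km
  5: 49.2606 km
  → nearest: 2 (32.5715 km)
Q at 51.2202°N, 13.7753°E:
  1: 107.2142 km
  2: 39.2122 km
  3: 97.4525 km
  4: 96.8296 km
  5: 61.1155 km
  → nearest: 2 (39.2122 km)
R at 50.2883°N, 13.4884°E:
  1: 44.5533 km
  2: 117.2696 km
  3: 149.2352 km
  4: 193.5023 km
  5: 163.4322 km
  → nearest: 1 (44.5533 km)
S at 51.2437°N, 15.0689°E:
  1: 125.7557 km
  2: 51.6632 km
  3: 14.9880 km
  4: 69.0500 km
  5: 118.7551 km
  → nearest: 3 (14.9880 km)
T at 51.9377°N, 13.7347°E:
  1: 186.2698 km
  2: 92.4635 km
  3: 134.8706 km
  4: 72.5806 km
  5: 23.0112 km
  → nearest: 5 (23.0112 km)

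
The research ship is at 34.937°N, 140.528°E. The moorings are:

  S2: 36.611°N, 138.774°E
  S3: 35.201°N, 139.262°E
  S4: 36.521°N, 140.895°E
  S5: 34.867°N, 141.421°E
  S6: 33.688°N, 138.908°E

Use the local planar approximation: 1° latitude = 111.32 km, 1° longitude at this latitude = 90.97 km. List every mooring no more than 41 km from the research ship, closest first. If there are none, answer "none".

Distances from 34.937°N, 140.528°E:
S2: 245.328 km
S3: 118.859 km
S4: 179.464 km
S5: 81.609 km
S6: 202.608 km
Threshold 41 km: none within range.

none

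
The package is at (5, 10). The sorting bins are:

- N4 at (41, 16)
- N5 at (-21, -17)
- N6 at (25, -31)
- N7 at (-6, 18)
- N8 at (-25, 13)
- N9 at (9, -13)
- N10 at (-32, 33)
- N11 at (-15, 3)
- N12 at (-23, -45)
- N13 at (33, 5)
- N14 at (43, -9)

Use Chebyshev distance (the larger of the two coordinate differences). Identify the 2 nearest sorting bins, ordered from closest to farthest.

N7, N11

Distances from (5, 10):
N4: max(|36|, |6|) = 36
N5: max(|-26|, |-27|) = 27
N6: max(|20|, |-41|) = 41
N7: max(|-11|, |8|) = 11
N8: max(|-30|, |3|) = 30
N9: max(|4|, |-23|) = 23
N10: max(|-37|, |23|) = 37
N11: max(|-20|, |-7|) = 20
N12: max(|-28|, |-55|) = 55
N13: max(|28|, |-5|) = 28
N14: max(|38|, |-19|) = 38
Sorted: N7 (11) < N11 (20) < N9 (23) < N5 (27) < …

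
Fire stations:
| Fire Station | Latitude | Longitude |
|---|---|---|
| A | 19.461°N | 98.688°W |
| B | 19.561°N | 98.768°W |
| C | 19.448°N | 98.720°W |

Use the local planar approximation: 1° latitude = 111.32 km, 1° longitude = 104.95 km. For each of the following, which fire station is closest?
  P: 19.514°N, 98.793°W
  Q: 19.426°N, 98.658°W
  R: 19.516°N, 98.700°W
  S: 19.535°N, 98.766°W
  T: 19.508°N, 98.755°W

P→B; Q→A; R→A; S→B; T→B

P at 19.514°N, 98.793°W:
  A: 12.500 km
  B: 5.853 km
  C: 10.615 km
  → nearest: B (5.853 km)
Q at 19.426°N, 98.658°W:
  A: 5.009 km
  B: 18.951 km
  C: 6.953 km
  → nearest: A (5.009 km)
R at 19.516°N, 98.700°W:
  A: 6.251 km
  B: 8.719 km
  C: 7.855 km
  → nearest: A (6.251 km)
S at 19.535°N, 98.766°W:
  A: 11.613 km
  B: 2.902 km
  C: 10.821 km
  → nearest: B (2.902 km)
T at 19.508°N, 98.755°W:
  A: 8.765 km
  B: 6.056 km
  C: 7.623 km
  → nearest: B (6.056 km)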